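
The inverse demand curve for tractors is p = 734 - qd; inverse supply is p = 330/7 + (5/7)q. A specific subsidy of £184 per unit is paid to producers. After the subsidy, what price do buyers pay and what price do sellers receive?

Pre-subsidy: 734 - q = 330/7 + (5/7)q gives q* = 1202/3 and p* = 1000/3.
With the subsidy, sellers receive ps = pb + 184 for each unit, where pb is the price buyers pay.
On the curves, pb = 734 - q and ps = 330/7 + (5/7)q; the wedge ps − pb = 184 gives 330/7 + (5/7)q − (734 - q) = 184, so q' = 508.
Then pb = 734 − 1·508 = 226 and ps = 330/7 + (5/7)·508 = 410.

Buyers pay £226; sellers receive £410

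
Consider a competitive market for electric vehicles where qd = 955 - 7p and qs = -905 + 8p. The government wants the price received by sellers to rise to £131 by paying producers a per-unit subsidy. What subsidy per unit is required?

Required subsidy s = £15 per unit

At a seller price of 131, quantity supplied is -905 + 8·131 = 143.
Buyers absorb 143 only when they pay pb with 955 − 7·pb = 143, i.e. pb = 116.
s = ps − pb = 131 − 116 = 15.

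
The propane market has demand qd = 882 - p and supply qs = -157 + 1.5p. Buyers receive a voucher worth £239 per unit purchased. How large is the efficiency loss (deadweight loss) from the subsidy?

Pre-subsidy: 882 - p = -157 + 1.5p gives p* = 415.6, q* = 466.4.
With the rebate, buyers effectively pay pb = ps − 239, where ps is the price sellers receive.
Demand in terms of ps becomes qd = 882 − 1(ps − 239) = 1121 - ps. Setting this equal to supply: 1121 - ps = -157 + 1.5ps, so ps = 511.2.
Buyers pay pb = 511.2 − 239 = 272.2; q' = -157 + 1.5·511.2 = 609.8.
The subsidy expands output by 609.8 − 466.4 = 143.4 past the efficient level; on those units the gap between marginal cost and willingness to pay runs from 0 up to 239.
DWL = ½ × 239 × 143.4 = 17136.3.

Deadweight loss = £17136.3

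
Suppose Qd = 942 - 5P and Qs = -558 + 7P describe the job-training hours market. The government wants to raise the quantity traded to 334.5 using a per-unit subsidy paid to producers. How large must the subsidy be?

At Q = 334.5, invert demand for the buyer price: Pb = (942 − 334.5)/5 = 121.5; invert supply for the seller price: Ps = (334.5 − (-558))/7 = 127.5.
The subsidy must fill the gap: s = Ps − Pb = 127.5 − 121.5 = 6.

Required subsidy s = 6 per unit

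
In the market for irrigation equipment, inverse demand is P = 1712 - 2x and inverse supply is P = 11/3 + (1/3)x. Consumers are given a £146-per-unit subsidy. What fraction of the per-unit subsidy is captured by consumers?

Pre-subsidy: 1712 - 2x = 11/3 + (1/3)x gives x* = 5125/7 and P* = 1734/7.
With the rebate, buyers effectively pay Pb = Ps − 146, where Ps is the price sellers receive.
On the curves, Pb = 1712 - 2x and Ps = 11/3 + (1/3)x; the wedge Ps − Pb = 146 gives 11/3 + (1/3)x − (1712 - 2x) = 146, so x' = 5563/7.
Then Pb = 1712 − 2·(5563/7) = 858/7 and Ps = 11/3 + (1/3)·(5563/7) = 1880/7.
Buyers' price falls by P* − Pb = 1734/7 − 858/7 = 876/7; sellers' price rises by Ps − P* = 1880/7 − 1734/7 = 146/7.
So consumers capture (876/7)/146 = 6/7 of each unit of subsidy.

Consumer share = 6/7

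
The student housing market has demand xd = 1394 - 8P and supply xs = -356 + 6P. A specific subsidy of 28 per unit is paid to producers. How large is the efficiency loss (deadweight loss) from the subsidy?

Pre-subsidy: 1394 - 8P = -356 + 6P gives P* = 125, x* = 394.
With the subsidy, sellers receive Ps = Pb + 28 for each unit, where Pb is the price buyers pay.
Supply in terms of Pb becomes xs = -356 + 6(Pb + 28) = -188 + 6Pb. Setting this equal to demand: 1394 - 8Pb = -188 + 6Pb, so Pb = 113.
Sellers receive Ps = 113 + 28 = 141; x' = 1394 − 8·113 = 490.
The subsidy expands output by 490 − 394 = 96 past the efficient level; on those units the gap between marginal cost and willingness to pay runs from 0 up to 28.
DWL = ½ × 28 × 96 = 1344.

Deadweight loss = 1344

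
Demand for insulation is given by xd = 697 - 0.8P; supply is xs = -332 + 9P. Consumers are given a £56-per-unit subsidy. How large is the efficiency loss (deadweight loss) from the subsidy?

Deadweight loss = £1152

Pre-subsidy: 697 - 0.8P = -332 + 9P gives P* = 105, x* = 613.
With the rebate, buyers effectively pay Pb = Ps − 56, where Ps is the price sellers receive.
Demand in terms of Ps becomes xd = 697 − 0.8(Ps − 56) = 741.8 - 0.8Ps. Setting this equal to supply: 741.8 - 0.8Ps = -332 + 9Ps, so Ps = 767/7.
Buyers pay Pb = 767/7 − 56 = 375/7; x' = -332 + 9·(767/7) = 4579/7.
The subsidy expands output by 4579/7 − 613 = 288/7 past the efficient level; on those units the gap between marginal cost and willingness to pay runs from 0 up to 56.
DWL = ½ × 56 × 288/7 = 1152.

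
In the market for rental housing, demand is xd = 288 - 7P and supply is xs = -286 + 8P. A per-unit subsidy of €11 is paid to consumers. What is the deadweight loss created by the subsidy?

Deadweight loss = 3388/15

Pre-subsidy: 288 - 7P = -286 + 8P gives P* = 574/15, x* = 302/15.
With the rebate, buyers effectively pay Pb = Ps − 11, where Ps is the price sellers receive.
Demand in terms of Ps becomes xd = 288 − 7(Ps − 11) = 365 - 7Ps. Setting this equal to supply: 365 - 7Ps = -286 + 8Ps, so Ps = 43.4.
Buyers pay Pb = 43.4 − 11 = 32.4; x' = -286 + 8·43.4 = 61.2.
The subsidy expands output by 61.2 − 302/15 = 616/15 past the efficient level; on those units the gap between marginal cost and willingness to pay runs from 0 up to 11.
DWL = ½ × 11 × 616/15 = 3388/15.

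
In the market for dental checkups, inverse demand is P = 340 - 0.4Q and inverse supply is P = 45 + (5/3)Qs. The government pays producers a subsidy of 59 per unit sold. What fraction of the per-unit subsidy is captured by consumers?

Pre-subsidy: 340 - 0.4Q = 45 + (5/3)Q gives Q* = 4425/31 and P* = 8770/31.
With the subsidy, sellers receive Ps = Pb + 59 for each unit, where Pb is the price buyers pay.
On the curves, Pb = 340 - 0.4Q and Ps = 45 + (5/3)Q; the wedge Ps − Pb = 59 gives 45 + (5/3)Q − (340 - 0.4Q) = 59, so Q' = 5310/31.
Then Pb = 340 − 0.4·(5310/31) = 8416/31 and Ps = 45 + (5/3)·(5310/31) = 10245/31.
Buyers' price falls by P* − Pb = 8770/31 − 8416/31 = 354/31; sellers' price rises by Ps − P* = 10245/31 − 8770/31 = 1475/31.
So consumers capture (354/31)/59 = 6/31 of each unit of subsidy.

Consumer share = 6/31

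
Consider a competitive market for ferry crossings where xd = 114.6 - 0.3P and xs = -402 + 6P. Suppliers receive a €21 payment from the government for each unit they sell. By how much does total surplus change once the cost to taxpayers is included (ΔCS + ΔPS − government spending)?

Pre-subsidy: 114.6 - 0.3P = -402 + 6P gives P* = 82, x* = 90.
With the subsidy, sellers receive Ps = Pb + 21 for each unit, where Pb is the price buyers pay.
Supply in terms of Pb becomes xs = -402 + 6(Pb + 21) = -276 + 6Pb. Setting this equal to demand: 114.6 - 0.3Pb = -276 + 6Pb, so Pb = 62.
Sellers receive Ps = 62 + 21 = 83; x' = 114.6 − 0.3·62 = 96.
ΔCS = ½(90 + 96)(82 − 62) = 1860; ΔPS = ½(90 + 96)(83 − 82) = 93.
Government spending = 21 × 96 = 2016.
Net change = 1860 + 93 − 2016 = -63. The loss equals the DWL triangle ½·21·6.

Net change in total surplus = -€63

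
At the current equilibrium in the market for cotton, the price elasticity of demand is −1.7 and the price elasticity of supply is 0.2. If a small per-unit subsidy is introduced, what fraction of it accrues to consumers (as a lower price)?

For a small subsidy around the equilibrium, the benefit split depends on the relative slopes, which at a point are proportional to the elasticities.
Buyer share = εs/(εs + |εd|) = 0.2/(0.2 + 1.7) = 2/19; seller share = |εd|/(εs + |εd|) = 17/19.

Consumer share = 2/19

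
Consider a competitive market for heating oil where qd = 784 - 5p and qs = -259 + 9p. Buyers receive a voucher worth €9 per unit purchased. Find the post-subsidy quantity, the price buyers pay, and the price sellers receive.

Pre-subsidy: 784 - 5p = -259 + 9p gives p* = 74.5, q* = 411.5.
With the rebate, buyers effectively pay pb = ps − 9, where ps is the price sellers receive.
Demand in terms of ps becomes qd = 784 − 5(ps − 9) = 829 - 5ps. Setting this equal to supply: 829 - 5ps = -259 + 9ps, so ps = 544/7.
Buyers pay pb = 544/7 − 9 = 481/7; q' = -259 + 9·(544/7) = 3083/7.

q' = 3083/7; buyers pay 481/7; sellers receive 544/7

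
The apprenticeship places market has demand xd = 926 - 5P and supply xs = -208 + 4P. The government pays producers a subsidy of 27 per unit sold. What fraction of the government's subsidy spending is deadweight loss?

DWL / government spending = 15/178

Pre-subsidy: 926 - 5P = -208 + 4P gives P* = 126, x* = 296.
With the subsidy, sellers receive Ps = Pb + 27 for each unit, where Pb is the price buyers pay.
Supply in terms of Pb becomes xs = -208 + 4(Pb + 27) = -100 + 4Pb. Setting this equal to demand: 926 - 5Pb = -100 + 4Pb, so Pb = 114.
Sellers receive Ps = 114 + 27 = 141; x' = 926 − 5·114 = 356.
ΔCS = ½(296 + 356)(126 − 114) = 3912; ΔPS = ½(296 + 356)(141 − 126) = 4890.
Government spending = 27 × 356 = 9612.
DWL = ½ × 27 × (356 − 296) = 810; fraction = 810 / 9612 = 15/178.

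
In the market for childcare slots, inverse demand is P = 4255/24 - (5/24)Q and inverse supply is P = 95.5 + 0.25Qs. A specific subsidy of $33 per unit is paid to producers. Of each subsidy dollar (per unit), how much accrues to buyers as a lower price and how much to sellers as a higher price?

Pre-subsidy: 4255/24 - (5/24)Q = 95.5 + 0.25Q gives Q* = 1963/11 and P* = 6165/44.
With the subsidy, sellers receive Ps = Pb + 33 for each unit, where Pb is the price buyers pay.
On the curves, Pb = 4255/24 - (5/24)Q and Ps = 95.5 + 0.25Q; the wedge Ps − Pb = 33 gives 95.5 + 0.25Q − (4255/24 - (5/24)Q) = 33, so Q' = 2755/11.
Then Pb = 4255/24 − (5/24)·(2755/11) = 5505/44 and Ps = 95.5 + 0.25·(2755/11) = 6957/44.
Buyers' price falls by P* − Pb = 6165/44 − 5505/44 = 15; sellers' price rises by Ps − P* = 6957/44 − 6165/44 = 18.

Buyers gain $15 per unit; sellers gain $18 per unit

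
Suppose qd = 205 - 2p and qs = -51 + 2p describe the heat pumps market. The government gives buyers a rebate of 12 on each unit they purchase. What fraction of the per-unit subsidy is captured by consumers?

Consumer share = 0.5

Pre-subsidy: 205 - 2p = -51 + 2p gives p* = 64, q* = 77.
With the rebate, buyers effectively pay pb = ps − 12, where ps is the price sellers receive.
Demand in terms of ps becomes qd = 205 − 2(ps − 12) = 229 - 2ps. Setting this equal to supply: 229 - 2ps = -51 + 2ps, so ps = 70.
Buyers pay pb = 70 − 12 = 58; q' = -51 + 2·70 = 89.
Buyers' price falls by p* − pb = 64 − 58 = 6; sellers' price rises by ps − p* = 70 − 64 = 6.
So consumers capture 6/12 = 0.5 of each unit of subsidy.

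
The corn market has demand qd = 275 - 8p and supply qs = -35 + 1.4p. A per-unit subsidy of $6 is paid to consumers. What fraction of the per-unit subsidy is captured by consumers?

Consumer share = 7/47

Pre-subsidy: 275 - 8p = -35 + 1.4p gives p* = 1550/47, q* = 525/47.
With the rebate, buyers effectively pay pb = ps − 6, where ps is the price sellers receive.
Demand in terms of ps becomes qd = 275 − 8(ps − 6) = 323 - 8ps. Setting this equal to supply: 323 - 8ps = -35 + 1.4ps, so ps = 1790/47.
Buyers pay pb = 1790/47 − 6 = 1508/47; q' = -35 + 1.4·(1790/47) = 861/47.
Buyers' price falls by p* − pb = 1550/47 − 1508/47 = 42/47; sellers' price rises by ps − p* = 1790/47 − 1550/47 = 240/47.
So consumers capture (42/47)/6 = 7/47 of each unit of subsidy.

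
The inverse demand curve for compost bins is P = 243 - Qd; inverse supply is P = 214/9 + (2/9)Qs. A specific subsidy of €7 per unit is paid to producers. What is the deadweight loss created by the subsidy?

Deadweight loss = 441/22

Pre-subsidy: 243 - Q = 214/9 + (2/9)Q gives Q* = 1973/11 and P* = 700/11.
With the subsidy, sellers receive Ps = Pb + 7 for each unit, where Pb is the price buyers pay.
On the curves, Pb = 243 - Q and Ps = 214/9 + (2/9)Q; the wedge Ps − Pb = 7 gives 214/9 + (2/9)Q − (243 - Q) = 7, so Q' = 2036/11.
Then Pb = 243 − 1·(2036/11) = 637/11 and Ps = 214/9 + (2/9)·(2036/11) = 714/11.
The subsidy expands output by 2036/11 − 1973/11 = 63/11 past the efficient level; on those units the gap between marginal cost and willingness to pay runs from 0 up to 7.
DWL = ½ × 7 × 63/11 = 441/22.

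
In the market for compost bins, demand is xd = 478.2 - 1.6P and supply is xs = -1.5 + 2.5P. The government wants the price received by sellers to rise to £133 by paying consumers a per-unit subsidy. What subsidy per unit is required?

At a seller price of 133, quantity supplied is -1.5 + 2.5·133 = 331.
Buyers absorb 331 only when they pay Pb with 478.2 − 1.6·Pb = 331, i.e. Pb = 92.
s = Ps − Pb = 133 − 92 = 41.

Required subsidy s = £41 per unit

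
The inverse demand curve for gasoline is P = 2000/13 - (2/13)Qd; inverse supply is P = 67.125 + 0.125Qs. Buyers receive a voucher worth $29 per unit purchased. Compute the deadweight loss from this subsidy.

Deadweight loss = $1508

Pre-subsidy: 2000/13 - (2/13)Q = 67.125 + 0.125Q gives Q* = 311 and P* = 106.
With the rebate, buyers effectively pay Pb = Ps − 29, where Ps is the price sellers receive.
On the curves, Pb = 2000/13 - (2/13)Q and Ps = 67.125 + 0.125Q; the wedge Ps − Pb = 29 gives 67.125 + 0.125Q − (2000/13 - (2/13)Q) = 29, so Q' = 415.
Then Pb = 2000/13 − (2/13)·415 = 90 and Ps = 67.125 + 0.125·415 = 119.
The subsidy expands output by 415 − 311 = 104 past the efficient level; on those units the gap between marginal cost and willingness to pay runs from 0 up to 29.
DWL = ½ × 29 × 104 = 1508.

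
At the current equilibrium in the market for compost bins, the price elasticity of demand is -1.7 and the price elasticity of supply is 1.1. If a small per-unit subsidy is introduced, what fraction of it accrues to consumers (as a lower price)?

Consumer share = 11/28

For a small subsidy around the equilibrium, the benefit split depends on the relative slopes, which at a point are proportional to the elasticities.
Buyer share = εs/(εs + |εd|) = 1.1/(1.1 + 1.7) = 11/28; seller share = |εd|/(εs + |εd|) = 17/28.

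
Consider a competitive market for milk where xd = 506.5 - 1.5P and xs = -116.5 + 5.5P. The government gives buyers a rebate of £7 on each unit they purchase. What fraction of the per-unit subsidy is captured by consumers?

Pre-subsidy: 506.5 - 1.5P = -116.5 + 5.5P gives P* = 89, x* = 373.
With the rebate, buyers effectively pay Pb = Ps − 7, where Ps is the price sellers receive.
Demand in terms of Ps becomes xd = 506.5 − 1.5(Ps − 7) = 517 - 1.5Ps. Setting this equal to supply: 517 - 1.5Ps = -116.5 + 5.5Ps, so Ps = 90.5.
Buyers pay Pb = 90.5 − 7 = 83.5; x' = -116.5 + 5.5·90.5 = 381.25.
Buyers' price falls by P* − Pb = 89 − 83.5 = 5.5; sellers' price rises by Ps − P* = 90.5 − 89 = 1.5.
So consumers capture 5.5/7 = 11/14 of each unit of subsidy.

Consumer share = 11/14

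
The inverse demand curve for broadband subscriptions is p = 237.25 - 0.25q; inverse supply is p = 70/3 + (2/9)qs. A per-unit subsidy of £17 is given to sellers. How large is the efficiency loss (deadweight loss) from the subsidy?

Pre-subsidy: 237.25 - 0.25q = 70/3 + (2/9)q gives q* = 453 and p* = 124.
With the subsidy, sellers receive ps = pb + 17 for each unit, where pb is the price buyers pay.
On the curves, pb = 237.25 - 0.25q and ps = 70/3 + (2/9)q; the wedge ps − pb = 17 gives 70/3 + (2/9)q − (237.25 - 0.25q) = 17, so q' = 489.
Then pb = 237.25 − 0.25·489 = 115 and ps = 70/3 + (2/9)·489 = 132.
The subsidy expands output by 489 − 453 = 36 past the efficient level; on those units the gap between marginal cost and willingness to pay runs from 0 up to 17.
DWL = ½ × 17 × 36 = 306.

Deadweight loss = £306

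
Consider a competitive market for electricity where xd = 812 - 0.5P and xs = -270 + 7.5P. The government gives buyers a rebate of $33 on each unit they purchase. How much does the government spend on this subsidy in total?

Government cost = $25074.84375

Pre-subsidy: 812 - 0.5P = -270 + 7.5P gives P* = 135.25, x* = 744.375.
With the rebate, buyers effectively pay Pb = Ps − 33, where Ps is the price sellers receive.
Demand in terms of Ps becomes xd = 812 − 0.5(Ps − 33) = 828.5 - 0.5Ps. Setting this equal to supply: 828.5 - 0.5Ps = -270 + 7.5Ps, so Ps = 137.3125.
Buyers pay Pb = 137.3125 − 33 = 104.3125; x' = -270 + 7.5·137.3125 = 759.84375.
Government outlay = subsidy × quantity = 33 × 759.84375 = 25074.84375.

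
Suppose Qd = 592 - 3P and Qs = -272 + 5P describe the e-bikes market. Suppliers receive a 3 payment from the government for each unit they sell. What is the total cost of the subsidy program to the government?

Pre-subsidy: 592 - 3P = -272 + 5P gives P* = 108, Q* = 268.
With the subsidy, sellers receive Ps = Pb + 3 for each unit, where Pb is the price buyers pay.
Supply in terms of Pb becomes Qs = -272 + 5(Pb + 3) = -257 + 5Pb. Setting this equal to demand: 592 - 3Pb = -257 + 5Pb, so Pb = 106.125.
Sellers receive Ps = 106.125 + 3 = 109.125; Q' = 592 − 3·106.125 = 273.625.
Government outlay = subsidy × quantity = 3 × 273.625 = 820.875.

Government cost = 820.875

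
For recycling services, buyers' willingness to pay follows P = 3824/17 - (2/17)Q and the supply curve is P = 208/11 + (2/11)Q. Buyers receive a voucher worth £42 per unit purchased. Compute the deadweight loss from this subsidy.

Pre-subsidy: 3824/17 - (2/17)Q = 208/11 + (2/11)Q gives Q* = 688 and P* = 144.
With the rebate, buyers effectively pay Pb = Ps − 42, where Ps is the price sellers receive.
On the curves, Pb = 3824/17 - (2/17)Q and Ps = 208/11 + (2/11)Q; the wedge Ps − Pb = 42 gives 208/11 + (2/11)Q − (3824/17 - (2/17)Q) = 42, so Q' = 828.25.
Then Pb = 3824/17 − (2/17)·828.25 = 127.5 and Ps = 208/11 + (2/11)·828.25 = 169.5.
The subsidy expands output by 828.25 − 688 = 140.25 past the efficient level; on those units the gap between marginal cost and willingness to pay runs from 0 up to 42.
DWL = ½ × 42 × 140.25 = 2945.25.

Deadweight loss = £2945.25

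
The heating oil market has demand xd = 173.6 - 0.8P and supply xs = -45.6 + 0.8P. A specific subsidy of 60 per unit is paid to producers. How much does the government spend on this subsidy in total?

Pre-subsidy: 173.6 - 0.8P = -45.6 + 0.8P gives P* = 137, x* = 64.
With the subsidy, sellers receive Ps = Pb + 60 for each unit, where Pb is the price buyers pay.
Supply in terms of Pb becomes xs = -45.6 + 0.8(Pb + 60) = 2.4 + 0.8Pb. Setting this equal to demand: 173.6 - 0.8Pb = 2.4 + 0.8Pb, so Pb = 107.
Sellers receive Ps = 107 + 60 = 167; x' = 173.6 − 0.8·107 = 88.
Government outlay = subsidy × quantity = 60 × 88 = 5280.

Government cost = 5280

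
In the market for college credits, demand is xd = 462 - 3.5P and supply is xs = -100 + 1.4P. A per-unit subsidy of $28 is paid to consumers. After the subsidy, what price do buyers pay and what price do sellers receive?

Pre-subsidy: 462 - 3.5P = -100 + 1.4P gives P* = 5620/49, x* = 424/7.
With the rebate, buyers effectively pay Pb = Ps − 28, where Ps is the price sellers receive.
Demand in terms of Ps becomes xd = 462 − 3.5(Ps − 28) = 560 - 3.5Ps. Setting this equal to supply: 560 - 3.5Ps = -100 + 1.4Ps, so Ps = 6600/49.
Buyers pay Pb = 6600/49 − 28 = 5228/49; x' = -100 + 1.4·(6600/49) = 620/7.

Buyers pay 5228/49; sellers receive 6600/49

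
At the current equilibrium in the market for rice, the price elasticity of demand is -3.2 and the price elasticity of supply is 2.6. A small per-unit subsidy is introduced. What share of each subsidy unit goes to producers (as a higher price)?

Producer share = 16/29

For a small subsidy around the equilibrium, the benefit split depends on the relative slopes, which at a point are proportional to the elasticities.
Buyer share = εs/(εs + |εd|) = 2.6/(2.6 + 3.2) = 13/29; seller share = |εd|/(εs + |εd|) = 16/29.
So producers capture 16/29 of the subsidy.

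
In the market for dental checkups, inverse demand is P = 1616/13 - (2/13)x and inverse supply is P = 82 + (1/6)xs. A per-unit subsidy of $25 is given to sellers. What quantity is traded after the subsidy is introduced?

x' = 210

Pre-subsidy: 1616/13 - (2/13)x = 82 + (1/6)x gives x* = 132 and P* = 104.
With the subsidy, sellers receive Ps = Pb + 25 for each unit, where Pb is the price buyers pay.
On the curves, Pb = 1616/13 - (2/13)x and Ps = 82 + (1/6)x; the wedge Ps − Pb = 25 gives 82 + (1/6)x − (1616/13 - (2/13)x) = 25, so x' = 210.
Then Pb = 1616/13 − (2/13)·210 = 92 and Ps = 82 + (1/6)·210 = 117.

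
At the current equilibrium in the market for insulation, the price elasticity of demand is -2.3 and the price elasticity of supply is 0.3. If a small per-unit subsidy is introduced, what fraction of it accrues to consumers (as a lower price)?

For a small subsidy around the equilibrium, the benefit split depends on the relative slopes, which at a point are proportional to the elasticities.
Buyer share = εs/(εs + |εd|) = 0.3/(0.3 + 2.3) = 3/26; seller share = |εd|/(εs + |εd|) = 23/26.

Consumer share = 3/26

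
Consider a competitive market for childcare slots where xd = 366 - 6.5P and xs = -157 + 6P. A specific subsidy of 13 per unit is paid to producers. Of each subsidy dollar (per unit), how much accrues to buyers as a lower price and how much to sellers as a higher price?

Buyers gain 6.24 per unit; sellers gain 6.76 per unit

Pre-subsidy: 366 - 6.5P = -157 + 6P gives P* = 41.84, x* = 94.04.
With the subsidy, sellers receive Ps = Pb + 13 for each unit, where Pb is the price buyers pay.
Supply in terms of Pb becomes xs = -157 + 6(Pb + 13) = -79 + 6Pb. Setting this equal to demand: 366 - 6.5Pb = -79 + 6Pb, so Pb = 35.6.
Sellers receive Ps = 35.6 + 13 = 48.6; x' = 366 − 6.5·35.6 = 134.6.
Buyers' price falls by P* − Pb = 41.84 − 35.6 = 6.24; sellers' price rises by Ps − P* = 48.6 − 41.84 = 6.76.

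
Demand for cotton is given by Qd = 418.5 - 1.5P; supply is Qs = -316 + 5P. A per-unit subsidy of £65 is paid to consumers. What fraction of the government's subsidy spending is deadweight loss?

Pre-subsidy: 418.5 - 1.5P = -316 + 5P gives P* = 113, Q* = 249.
With the rebate, buyers effectively pay Pb = Ps − 65, where Ps is the price sellers receive.
Demand in terms of Ps becomes Qd = 418.5 − 1.5(Ps − 65) = 516 - 1.5Ps. Setting this equal to supply: 516 - 1.5Ps = -316 + 5Ps, so Ps = 128.
Buyers pay Pb = 128 − 65 = 63; Q' = -316 + 5·128 = 324.
ΔCS = ½(249 + 324)(113 − 63) = 14325; ΔPS = ½(249 + 324)(128 − 113) = 4297.5.
Government spending = 65 × 324 = 21060.
DWL = ½ × 65 × (324 − 249) = 2437.5; fraction = 2437.5 / 21060 = 25/216.

DWL / government spending = 25/216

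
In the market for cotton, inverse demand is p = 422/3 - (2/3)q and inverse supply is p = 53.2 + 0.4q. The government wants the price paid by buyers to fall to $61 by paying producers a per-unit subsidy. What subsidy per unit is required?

Required subsidy s = $40 per unit

At a buyer price of 61, quantity demanded is 211 − 1.5·61 = 119.5.
Sellers supply 119.5 only when they receive ps = 53.2 + 0.4·119.5 = 101.
s = ps − pb = 101 − 61 = 40.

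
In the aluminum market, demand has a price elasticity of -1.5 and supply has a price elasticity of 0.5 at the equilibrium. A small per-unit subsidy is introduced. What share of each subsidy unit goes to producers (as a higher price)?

Producer share = 0.75

For a small subsidy around the equilibrium, the benefit split depends on the relative slopes, which at a point are proportional to the elasticities.
Buyer share = εs/(εs + |εd|) = 0.5/(0.5 + 1.5) = 0.25; seller share = |εd|/(εs + |εd|) = 0.75.
So producers capture 0.75 of the subsidy.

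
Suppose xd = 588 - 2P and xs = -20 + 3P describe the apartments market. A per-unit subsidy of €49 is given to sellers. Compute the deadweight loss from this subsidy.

Pre-subsidy: 588 - 2P = -20 + 3P gives P* = 121.6, x* = 344.8.
With the subsidy, sellers receive Ps = Pb + 49 for each unit, where Pb is the price buyers pay.
Supply in terms of Pb becomes xs = -20 + 3(Pb + 49) = 127 + 3Pb. Setting this equal to demand: 588 - 2Pb = 127 + 3Pb, so Pb = 92.2.
Sellers receive Ps = 92.2 + 49 = 141.2; x' = 588 − 2·92.2 = 403.6.
The subsidy expands output by 403.6 − 344.8 = 58.8 past the efficient level; on those units the gap between marginal cost and willingness to pay runs from 0 up to 49.
DWL = ½ × 49 × 58.8 = 1440.6.

Deadweight loss = €1440.6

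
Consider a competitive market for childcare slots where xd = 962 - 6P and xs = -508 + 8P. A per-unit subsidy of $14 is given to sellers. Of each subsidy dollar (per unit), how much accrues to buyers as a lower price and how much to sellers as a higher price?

Buyers gain $8 per unit; sellers gain $6 per unit

Pre-subsidy: 962 - 6P = -508 + 8P gives P* = 105, x* = 332.
With the subsidy, sellers receive Ps = Pb + 14 for each unit, where Pb is the price buyers pay.
Supply in terms of Pb becomes xs = -508 + 8(Pb + 14) = -396 + 8Pb. Setting this equal to demand: 962 - 6Pb = -396 + 8Pb, so Pb = 97.
Sellers receive Ps = 97 + 14 = 111; x' = 962 − 6·97 = 380.
Buyers' price falls by P* − Pb = 105 − 97 = 8; sellers' price rises by Ps − P* = 111 − 105 = 6.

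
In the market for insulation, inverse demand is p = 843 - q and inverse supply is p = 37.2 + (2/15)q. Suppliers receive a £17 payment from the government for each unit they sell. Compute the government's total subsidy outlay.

Pre-subsidy: 843 - q = 37.2 + (2/15)q gives q* = 711 and p* = 132.
With the subsidy, sellers receive ps = pb + 17 for each unit, where pb is the price buyers pay.
On the curves, pb = 843 - q and ps = 37.2 + (2/15)q; the wedge ps − pb = 17 gives 37.2 + (2/15)q − (843 - q) = 17, so q' = 726.
Then pb = 843 − 1·726 = 117 and ps = 37.2 + (2/15)·726 = 134.
Government outlay = subsidy × quantity = 17 × 726 = 12342.

Government cost = £12342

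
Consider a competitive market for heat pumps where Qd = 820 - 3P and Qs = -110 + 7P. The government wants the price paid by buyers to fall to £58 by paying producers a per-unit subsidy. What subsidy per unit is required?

Required subsidy s = £50 per unit

At a buyer price of 58, quantity demanded is 820 − 3·58 = 646.
Sellers supply 646 only when they receive Ps with -110 + 7·Ps = 646, i.e. Ps = 108.
s = Ps − Pb = 108 − 58 = 50.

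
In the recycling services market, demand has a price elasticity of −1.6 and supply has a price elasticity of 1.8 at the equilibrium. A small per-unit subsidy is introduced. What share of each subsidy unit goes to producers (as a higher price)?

Producer share = 8/17

For a small subsidy around the equilibrium, the benefit split depends on the relative slopes, which at a point are proportional to the elasticities.
Buyer share = εs/(εs + |εd|) = 1.8/(1.8 + 1.6) = 9/17; seller share = |εd|/(εs + |εd|) = 8/17.
So producers capture 8/17 of the subsidy.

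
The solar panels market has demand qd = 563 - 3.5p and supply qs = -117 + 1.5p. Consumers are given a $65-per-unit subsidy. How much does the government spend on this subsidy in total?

Pre-subsidy: 563 - 3.5p = -117 + 1.5p gives p* = 136, q* = 87.
With the rebate, buyers effectively pay pb = ps − 65, where ps is the price sellers receive.
Demand in terms of ps becomes qd = 563 − 3.5(ps − 65) = 790.5 - 3.5ps. Setting this equal to supply: 790.5 - 3.5ps = -117 + 1.5ps, so ps = 181.5.
Buyers pay pb = 181.5 − 65 = 116.5; q' = -117 + 1.5·181.5 = 155.25.
Government outlay = subsidy × quantity = 65 × 155.25 = 10091.25.

Government cost = $10091.25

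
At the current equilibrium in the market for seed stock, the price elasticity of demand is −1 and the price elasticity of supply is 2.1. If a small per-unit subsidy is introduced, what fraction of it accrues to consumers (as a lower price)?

For a small subsidy around the equilibrium, the benefit split depends on the relative slopes, which at a point are proportional to the elasticities.
Buyer share = εs/(εs + |εd|) = 2.1/(2.1 + 1) = 21/31; seller share = |εd|/(εs + |εd|) = 10/31.

Consumer share = 21/31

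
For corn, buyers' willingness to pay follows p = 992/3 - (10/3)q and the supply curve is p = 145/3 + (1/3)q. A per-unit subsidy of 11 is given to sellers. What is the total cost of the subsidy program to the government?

Pre-subsidy: 992/3 - (10/3)q = 145/3 + (1/3)q gives q* = 77 and p* = 74.
With the subsidy, sellers receive ps = pb + 11 for each unit, where pb is the price buyers pay.
On the curves, pb = 992/3 - (10/3)q and ps = 145/3 + (1/3)q; the wedge ps − pb = 11 gives 145/3 + (1/3)q − (992/3 - (10/3)q) = 11, so q' = 80.
Then pb = 992/3 − (10/3)·80 = 64 and ps = 145/3 + (1/3)·80 = 75.
Government outlay = subsidy × quantity = 11 × 80 = 880.

Government cost = 880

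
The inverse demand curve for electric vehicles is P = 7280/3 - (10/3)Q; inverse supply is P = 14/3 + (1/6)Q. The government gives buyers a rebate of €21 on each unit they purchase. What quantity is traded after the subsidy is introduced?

Pre-subsidy: 7280/3 - (10/3)Q = 14/3 + (1/6)Q gives Q* = 692 and P* = 120.
With the rebate, buyers effectively pay Pb = Ps − 21, where Ps is the price sellers receive.
On the curves, Pb = 7280/3 - (10/3)Q and Ps = 14/3 + (1/6)Q; the wedge Ps − Pb = 21 gives 14/3 + (1/6)Q − (7280/3 - (10/3)Q) = 21, so Q' = 698.
Then Pb = 7280/3 − (10/3)·698 = 100 and Ps = 14/3 + (1/6)·698 = 121.

Q' = 698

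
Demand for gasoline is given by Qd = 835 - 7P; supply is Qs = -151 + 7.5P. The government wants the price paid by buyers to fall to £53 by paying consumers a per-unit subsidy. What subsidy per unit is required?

Required subsidy s = £29 per unit

At a buyer price of 53, quantity demanded is 835 − 7·53 = 464.
Sellers supply 464 only when they receive Ps with -151 + 7.5·Ps = 464, i.e. Ps = 82.
s = Ps − Pb = 82 − 53 = 29.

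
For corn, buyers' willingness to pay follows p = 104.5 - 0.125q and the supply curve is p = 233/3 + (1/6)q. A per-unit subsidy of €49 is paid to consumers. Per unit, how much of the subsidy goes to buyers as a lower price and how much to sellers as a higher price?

Pre-subsidy: 104.5 - 0.125q = 233/3 + (1/6)q gives q* = 92 and p* = 93.
With the rebate, buyers effectively pay pb = ps − 49, where ps is the price sellers receive.
On the curves, pb = 104.5 - 0.125q and ps = 233/3 + (1/6)q; the wedge ps − pb = 49 gives 233/3 + (1/6)q − (104.5 - 0.125q) = 49, so q' = 260.
Then pb = 104.5 − 0.125·260 = 72 and ps = 233/3 + (1/6)·260 = 121.
Buyers' price falls by p* − pb = 93 − 72 = 21; sellers' price rises by ps − p* = 121 − 93 = 28.

Buyers gain €21 per unit; sellers gain €28 per unit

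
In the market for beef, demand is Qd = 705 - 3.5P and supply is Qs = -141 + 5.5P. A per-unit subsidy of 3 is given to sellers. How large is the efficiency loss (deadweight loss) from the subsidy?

Pre-subsidy: 705 - 3.5P = -141 + 5.5P gives P* = 94, Q* = 376.
With the subsidy, sellers receive Ps = Pb + 3 for each unit, where Pb is the price buyers pay.
Supply in terms of Pb becomes Qs = -141 + 5.5(Pb + 3) = -124.5 + 5.5Pb. Setting this equal to demand: 705 - 3.5Pb = -124.5 + 5.5Pb, so Pb = 553/6.
Sellers receive Ps = 553/6 + 3 = 571/6; Q' = 705 − 3.5·(553/6) = 4589/12.
The subsidy expands output by 4589/12 − 376 = 77/12 past the efficient level; on those units the gap between marginal cost and willingness to pay runs from 0 up to 3.
DWL = ½ × 3 × 77/12 = 9.625.

Deadweight loss = 9.625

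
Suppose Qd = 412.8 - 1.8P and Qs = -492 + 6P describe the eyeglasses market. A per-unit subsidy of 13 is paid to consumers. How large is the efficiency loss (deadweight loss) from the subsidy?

Deadweight loss = 117

Pre-subsidy: 412.8 - 1.8P = -492 + 6P gives P* = 116, Q* = 204.
With the rebate, buyers effectively pay Pb = Ps − 13, where Ps is the price sellers receive.
Demand in terms of Ps becomes Qd = 412.8 − 1.8(Ps − 13) = 436.2 - 1.8Ps. Setting this equal to supply: 436.2 - 1.8Ps = -492 + 6Ps, so Ps = 119.
Buyers pay Pb = 119 − 13 = 106; Q' = -492 + 6·119 = 222.
The subsidy expands output by 222 − 204 = 18 past the efficient level; on those units the gap between marginal cost and willingness to pay runs from 0 up to 13.
DWL = ½ × 13 × 18 = 117.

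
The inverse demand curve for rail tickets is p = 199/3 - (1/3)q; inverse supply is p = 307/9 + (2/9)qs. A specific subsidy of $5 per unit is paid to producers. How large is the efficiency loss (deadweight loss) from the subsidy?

Pre-subsidy: 199/3 - (1/3)q = 307/9 + (2/9)q gives q* = 58 and p* = 47.
With the subsidy, sellers receive ps = pb + 5 for each unit, where pb is the price buyers pay.
On the curves, pb = 199/3 - (1/3)q and ps = 307/9 + (2/9)q; the wedge ps − pb = 5 gives 307/9 + (2/9)q − (199/3 - (1/3)q) = 5, so q' = 67.
Then pb = 199/3 − (1/3)·67 = 44 and ps = 307/9 + (2/9)·67 = 49.
The subsidy expands output by 67 − 58 = 9 past the efficient level; on those units the gap between marginal cost and willingness to pay runs from 0 up to 5.
DWL = ½ × 5 × 9 = 22.5.

Deadweight loss = $22.5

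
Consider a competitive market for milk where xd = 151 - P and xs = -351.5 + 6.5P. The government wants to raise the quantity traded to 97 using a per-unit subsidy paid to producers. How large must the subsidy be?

At x = 97, invert demand for the buyer price: Pb = (151 − 97)/1 = 54; invert supply for the seller price: Ps = (97 − (-351.5))/6.5 = 69.
The subsidy must fill the gap: s = Ps − Pb = 69 − 54 = 15.

Required subsidy s = 15 per unit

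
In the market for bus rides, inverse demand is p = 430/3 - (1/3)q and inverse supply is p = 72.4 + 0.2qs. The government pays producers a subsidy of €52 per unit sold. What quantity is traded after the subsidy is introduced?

Pre-subsidy: 430/3 - (1/3)q = 72.4 + 0.2q gives q* = 133 and p* = 99.
With the subsidy, sellers receive ps = pb + 52 for each unit, where pb is the price buyers pay.
On the curves, pb = 430/3 - (1/3)q and ps = 72.4 + 0.2q; the wedge ps − pb = 52 gives 72.4 + 0.2q − (430/3 - (1/3)q) = 52, so q' = 230.5.
Then pb = 430/3 − (1/3)·230.5 = 66.5 and ps = 72.4 + 0.2·230.5 = 118.5.

q' = 230.5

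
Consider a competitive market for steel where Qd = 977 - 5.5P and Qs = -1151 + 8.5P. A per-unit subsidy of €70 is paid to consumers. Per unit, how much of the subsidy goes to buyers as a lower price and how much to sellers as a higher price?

Pre-subsidy: 977 - 5.5P = -1151 + 8.5P gives P* = 152, Q* = 141.
With the rebate, buyers effectively pay Pb = Ps − 70, where Ps is the price sellers receive.
Demand in terms of Ps becomes Qd = 977 − 5.5(Ps − 70) = 1362 - 5.5Ps. Setting this equal to supply: 1362 - 5.5Ps = -1151 + 8.5Ps, so Ps = 179.5.
Buyers pay Pb = 179.5 − 70 = 109.5; Q' = -1151 + 8.5·179.5 = 374.75.
Buyers' price falls by P* − Pb = 152 − 109.5 = 42.5; sellers' price rises by Ps − P* = 179.5 − 152 = 27.5.

Buyers gain €42.5 per unit; sellers gain €27.5 per unit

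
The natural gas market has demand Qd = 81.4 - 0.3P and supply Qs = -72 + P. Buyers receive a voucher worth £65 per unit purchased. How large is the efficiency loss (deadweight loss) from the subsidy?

Deadweight loss = £487.5

Pre-subsidy: 81.4 - 0.3P = -72 + P gives P* = 118, Q* = 46.
With the rebate, buyers effectively pay Pb = Ps − 65, where Ps is the price sellers receive.
Demand in terms of Ps becomes Qd = 81.4 − 0.3(Ps − 65) = 100.9 - 0.3Ps. Setting this equal to supply: 100.9 - 0.3Ps = -72 + Ps, so Ps = 133.
Buyers pay Pb = 133 − 65 = 68; Q' = -72 + 1·133 = 61.
The subsidy expands output by 61 − 46 = 15 past the efficient level; on those units the gap between marginal cost and willingness to pay runs from 0 up to 65.
DWL = ½ × 65 × 15 = 487.5.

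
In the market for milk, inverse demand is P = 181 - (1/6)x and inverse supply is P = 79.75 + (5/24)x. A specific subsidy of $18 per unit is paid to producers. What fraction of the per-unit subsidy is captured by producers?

Producer share = 5/9

Pre-subsidy: 181 - (1/6)x = 79.75 + (5/24)x gives x* = 270 and P* = 136.
With the subsidy, sellers receive Ps = Pb + 18 for each unit, where Pb is the price buyers pay.
On the curves, Pb = 181 - (1/6)x and Ps = 79.75 + (5/24)x; the wedge Ps − Pb = 18 gives 79.75 + (5/24)x − (181 - (1/6)x) = 18, so x' = 318.
Then Pb = 181 − (1/6)·318 = 128 and Ps = 79.75 + (5/24)·318 = 146.
Buyers' price falls by P* − Pb = 136 − 128 = 8; sellers' price rises by Ps − P* = 146 − 136 = 10.
So producers capture 10/18 = 5/9 of each unit of subsidy.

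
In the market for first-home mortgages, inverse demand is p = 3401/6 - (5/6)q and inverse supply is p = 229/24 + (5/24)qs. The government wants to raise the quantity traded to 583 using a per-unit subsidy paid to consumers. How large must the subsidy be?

At q = 583, from the demand curve buyers pay pb = 3401/6 − (5/6)·583 = 81; from the supply curve sellers need ps = 229/24 + (5/24)·583 = 131.
The subsidy must fill the gap: s = ps − pb = 131 − 81 = 50.

Required subsidy s = 50 per unit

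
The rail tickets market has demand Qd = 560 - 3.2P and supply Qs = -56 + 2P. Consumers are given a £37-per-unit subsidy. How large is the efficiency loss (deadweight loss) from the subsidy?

Deadweight loss = 10952/13

Pre-subsidy: 560 - 3.2P = -56 + 2P gives P* = 1540/13, Q* = 2352/13.
With the rebate, buyers effectively pay Pb = Ps − 37, where Ps is the price sellers receive.
Demand in terms of Ps becomes Qd = 560 − 3.2(Ps − 37) = 678.4 - 3.2Ps. Setting this equal to supply: 678.4 - 3.2Ps = -56 + 2Ps, so Ps = 1836/13.
Buyers pay Pb = 1836/13 − 37 = 1355/13; Q' = -56 + 2·(1836/13) = 2944/13.
The subsidy expands output by 2944/13 − 2352/13 = 592/13 past the efficient level; on those units the gap between marginal cost and willingness to pay runs from 0 up to 37.
DWL = ½ × 37 × 592/13 = 10952/13.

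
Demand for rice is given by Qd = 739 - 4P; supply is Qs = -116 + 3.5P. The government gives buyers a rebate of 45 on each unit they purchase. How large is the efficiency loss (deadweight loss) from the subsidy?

Deadweight loss = 1890

Pre-subsidy: 739 - 4P = -116 + 3.5P gives P* = 114, Q* = 283.
With the rebate, buyers effectively pay Pb = Ps − 45, where Ps is the price sellers receive.
Demand in terms of Ps becomes Qd = 739 − 4(Ps − 45) = 919 - 4Ps. Setting this equal to supply: 919 - 4Ps = -116 + 3.5Ps, so Ps = 138.
Buyers pay Pb = 138 − 45 = 93; Q' = -116 + 3.5·138 = 367.
The subsidy expands output by 367 − 283 = 84 past the efficient level; on those units the gap between marginal cost and willingness to pay runs from 0 up to 45.
DWL = ½ × 45 × 84 = 1890.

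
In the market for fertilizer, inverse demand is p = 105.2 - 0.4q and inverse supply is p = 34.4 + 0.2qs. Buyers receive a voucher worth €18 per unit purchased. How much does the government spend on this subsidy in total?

Pre-subsidy: 105.2 - 0.4q = 34.4 + 0.2q gives q* = 118 and p* = 58.
With the rebate, buyers effectively pay pb = ps − 18, where ps is the price sellers receive.
On the curves, pb = 105.2 - 0.4q and ps = 34.4 + 0.2q; the wedge ps − pb = 18 gives 34.4 + 0.2q − (105.2 - 0.4q) = 18, so q' = 148.
Then pb = 105.2 − 0.4·148 = 46 and ps = 34.4 + 0.2·148 = 64.
Government outlay = subsidy × quantity = 18 × 148 = 2664.

Government cost = €2664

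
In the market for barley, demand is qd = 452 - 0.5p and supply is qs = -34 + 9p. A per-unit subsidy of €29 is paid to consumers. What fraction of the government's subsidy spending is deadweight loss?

Pre-subsidy: 452 - 0.5p = -34 + 9p gives p* = 972/19, q* = 8102/19.
With the rebate, buyers effectively pay pb = ps − 29, where ps is the price sellers receive.
Demand in terms of ps becomes qd = 452 − 0.5(ps − 29) = 466.5 - 0.5ps. Setting this equal to supply: 466.5 - 0.5ps = -34 + 9ps, so ps = 1001/19.
Buyers pay pb = 1001/19 − 29 = 450/19; q' = -34 + 9·(1001/19) = 8363/19.
ΔCS = ½(8102/19 + 8363/19)(972/19 − 450/19) = 4297365/361; ΔPS = ½(8102/19 + 8363/19)(1001/19 − 972/19) = 477485/722.
Government spending = 29 × 8363/19 = 242527/19.
DWL = ½ × 29 × (8363/19 − 8102/19) = 7569/38; fraction = (7569/38) / (242527/19) = 261/16726.

DWL / government spending = 261/16726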